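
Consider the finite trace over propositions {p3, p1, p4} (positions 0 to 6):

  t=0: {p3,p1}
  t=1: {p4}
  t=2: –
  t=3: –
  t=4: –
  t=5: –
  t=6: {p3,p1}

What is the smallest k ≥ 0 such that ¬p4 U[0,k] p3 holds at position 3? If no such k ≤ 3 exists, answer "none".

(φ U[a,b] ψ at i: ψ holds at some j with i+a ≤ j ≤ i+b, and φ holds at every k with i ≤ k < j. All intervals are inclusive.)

Need earliest j ≥ 3 with p3, and ¬p4 at every k in [3,j-1].
  j=3: rhs fails.
  j=4: rhs fails.
  j=5: rhs fails.
  j=6: rhs holds; lhs holds on [3,5]. k = 3.

3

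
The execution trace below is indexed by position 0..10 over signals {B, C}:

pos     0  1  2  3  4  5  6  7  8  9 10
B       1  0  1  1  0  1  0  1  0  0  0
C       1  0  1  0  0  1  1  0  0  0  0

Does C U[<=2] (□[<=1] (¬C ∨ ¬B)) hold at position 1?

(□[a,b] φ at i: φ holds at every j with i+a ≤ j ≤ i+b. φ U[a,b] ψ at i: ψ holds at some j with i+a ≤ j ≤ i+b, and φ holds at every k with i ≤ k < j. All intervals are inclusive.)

No

Need some j in [1,3] with □[<=1] (¬C ∨ ¬B), and C at every k in [1,j-1].
  j=1: □[<=1] (¬C ∨ ¬B) — fails at 2.
  j=2: □[<=1] (¬C ∨ ¬B) — fails at 2.
  j=3: □[<=1] (¬C ∨ ¬B) holds, but C fails at k=1 → not this j.
No j in the window works → until fails.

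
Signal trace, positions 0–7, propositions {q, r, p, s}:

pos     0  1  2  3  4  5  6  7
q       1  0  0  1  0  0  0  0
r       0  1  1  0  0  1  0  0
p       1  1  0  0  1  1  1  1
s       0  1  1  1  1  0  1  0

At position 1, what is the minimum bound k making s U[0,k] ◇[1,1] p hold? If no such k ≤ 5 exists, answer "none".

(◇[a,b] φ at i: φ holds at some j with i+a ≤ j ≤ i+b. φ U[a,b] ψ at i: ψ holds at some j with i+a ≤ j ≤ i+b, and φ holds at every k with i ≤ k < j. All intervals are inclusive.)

Need earliest j ≥ 1 with ◇[1,1] p, and s at every k in [1,j-1].
  j=1: rhs fails.
  j=2: rhs fails.
  j=3: rhs holds; lhs holds on [1,2]. k = 2.

2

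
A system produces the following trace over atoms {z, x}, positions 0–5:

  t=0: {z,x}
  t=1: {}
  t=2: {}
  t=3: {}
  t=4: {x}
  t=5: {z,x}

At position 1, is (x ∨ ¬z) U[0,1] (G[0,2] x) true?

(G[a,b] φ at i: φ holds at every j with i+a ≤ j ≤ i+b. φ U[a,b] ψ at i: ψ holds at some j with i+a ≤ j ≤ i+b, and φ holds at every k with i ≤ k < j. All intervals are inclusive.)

Need some j in [1,2] with G[0,2] x, and (x ∨ ¬z) at every k in [1,j-1].
  j=1: G[0,2] x — fails at 1.
  j=2: G[0,2] x — fails at 2.
No j in the window works → until fails.

No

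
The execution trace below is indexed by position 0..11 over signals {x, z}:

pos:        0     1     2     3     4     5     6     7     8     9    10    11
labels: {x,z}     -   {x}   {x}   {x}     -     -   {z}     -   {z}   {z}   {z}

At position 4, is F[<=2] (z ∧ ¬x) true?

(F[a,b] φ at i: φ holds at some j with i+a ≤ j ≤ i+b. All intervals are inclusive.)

Check (z ∧ ¬x) at each j in [4,6]:
  j=4: false
  j=5: false
  j=6: false
No position in the window satisfies it → formula fails.

False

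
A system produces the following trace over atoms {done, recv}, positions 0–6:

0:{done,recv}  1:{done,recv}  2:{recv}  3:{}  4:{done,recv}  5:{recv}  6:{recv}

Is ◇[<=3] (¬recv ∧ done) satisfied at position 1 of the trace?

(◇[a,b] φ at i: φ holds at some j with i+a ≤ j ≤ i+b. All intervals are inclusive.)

Check (¬recv ∧ done) at each j in [1,4]:
  j=1: false
  j=2: false
  j=3: false
  j=4: false
No position in the window satisfies it → formula fails.

Does not hold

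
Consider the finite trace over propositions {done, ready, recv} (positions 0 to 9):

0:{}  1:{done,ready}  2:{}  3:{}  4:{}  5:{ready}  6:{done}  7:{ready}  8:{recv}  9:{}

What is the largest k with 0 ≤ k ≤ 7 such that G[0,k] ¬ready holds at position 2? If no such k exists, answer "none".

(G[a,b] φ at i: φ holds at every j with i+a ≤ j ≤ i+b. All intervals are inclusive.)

¬ready must hold from j=2 onward; find where it first fails.
  j=2: holds
  j=3: holds
  j=4: holds
  j=5: fails
Holds on [2,4], so largest k = 2.

2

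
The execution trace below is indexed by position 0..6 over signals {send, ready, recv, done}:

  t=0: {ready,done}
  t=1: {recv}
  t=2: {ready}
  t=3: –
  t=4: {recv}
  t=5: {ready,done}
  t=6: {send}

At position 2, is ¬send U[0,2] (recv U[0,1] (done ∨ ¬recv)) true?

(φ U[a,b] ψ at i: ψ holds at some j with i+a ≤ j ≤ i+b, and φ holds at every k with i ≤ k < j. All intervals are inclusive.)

Holds

Need some j in [2,4] with (recv U[0,1] (done ∨ ¬recv)), and ¬send at every k in [2,j-1].
  j=2: (recv U[0,1] (done ∨ ¬recv)) holds; no prefix to check → satisfied.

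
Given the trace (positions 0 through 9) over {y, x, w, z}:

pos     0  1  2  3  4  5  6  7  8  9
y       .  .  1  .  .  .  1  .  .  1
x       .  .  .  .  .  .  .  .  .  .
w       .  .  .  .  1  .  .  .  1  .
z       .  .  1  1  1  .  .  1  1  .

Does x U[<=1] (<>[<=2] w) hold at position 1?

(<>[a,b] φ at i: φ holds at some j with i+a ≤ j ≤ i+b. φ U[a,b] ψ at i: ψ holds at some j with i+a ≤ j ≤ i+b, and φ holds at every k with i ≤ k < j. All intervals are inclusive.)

Does not hold

Need some j in [1,2] with <>[<=2] w, and x at every k in [1,j-1].
  j=1: <>[<=2] w — fails (none in [1,3]).
  j=2: <>[<=2] w holds, but x fails at k=1 → not this j.
No j in the window works → until fails.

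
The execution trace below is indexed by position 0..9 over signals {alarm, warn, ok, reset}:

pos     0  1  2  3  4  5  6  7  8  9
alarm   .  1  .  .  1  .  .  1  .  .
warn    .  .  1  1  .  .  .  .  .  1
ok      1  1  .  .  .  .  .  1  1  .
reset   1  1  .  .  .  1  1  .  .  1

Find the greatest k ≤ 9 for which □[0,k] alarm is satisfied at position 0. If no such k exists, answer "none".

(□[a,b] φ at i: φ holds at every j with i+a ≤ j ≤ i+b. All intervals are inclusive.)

alarm must hold from j=0 onward; find where it first fails.
  j=0: fails → no k works.

none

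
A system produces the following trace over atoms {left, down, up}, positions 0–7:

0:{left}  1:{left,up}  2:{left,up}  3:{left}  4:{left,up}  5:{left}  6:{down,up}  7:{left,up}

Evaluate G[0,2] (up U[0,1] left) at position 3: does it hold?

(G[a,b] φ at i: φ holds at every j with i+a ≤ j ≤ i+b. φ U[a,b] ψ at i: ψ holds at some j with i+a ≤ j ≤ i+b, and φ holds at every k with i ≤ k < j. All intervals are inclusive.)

True

Check (up U[0,1] left) at every j in [3,5]:
  j=3: holds
  j=4: holds
  j=5: holds
All positions satisfy it → formula holds.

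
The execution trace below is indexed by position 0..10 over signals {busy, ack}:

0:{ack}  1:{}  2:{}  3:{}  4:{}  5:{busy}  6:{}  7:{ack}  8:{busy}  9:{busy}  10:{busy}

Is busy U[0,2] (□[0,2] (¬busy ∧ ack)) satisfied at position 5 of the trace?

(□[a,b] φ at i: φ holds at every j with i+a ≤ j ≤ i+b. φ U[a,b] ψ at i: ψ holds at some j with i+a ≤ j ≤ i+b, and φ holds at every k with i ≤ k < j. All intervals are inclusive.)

No

Need some j in [5,7] with □[0,2] (¬busy ∧ ack), and busy at every k in [5,j-1].
  j=5: □[0,2] (¬busy ∧ ack) — fails at 5.
  j=6: □[0,2] (¬busy ∧ ack) — fails at 6.
  j=7: □[0,2] (¬busy ∧ ack) — fails at 8.
No j in the window works → until fails.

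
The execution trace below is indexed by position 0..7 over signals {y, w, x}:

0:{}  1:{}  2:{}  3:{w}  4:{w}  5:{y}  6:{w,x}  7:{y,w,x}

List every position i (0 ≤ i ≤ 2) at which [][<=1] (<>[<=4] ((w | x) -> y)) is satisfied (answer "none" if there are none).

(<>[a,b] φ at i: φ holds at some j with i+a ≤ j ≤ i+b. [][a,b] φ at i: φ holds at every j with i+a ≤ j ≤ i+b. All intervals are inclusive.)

0, 1, 2

Evaluate at each i in [0,2]:
  i=0: ✓ (all of [0,1])
  i=1: ✓ (all of [1,2])
  i=2: ✓ (all of [2,3])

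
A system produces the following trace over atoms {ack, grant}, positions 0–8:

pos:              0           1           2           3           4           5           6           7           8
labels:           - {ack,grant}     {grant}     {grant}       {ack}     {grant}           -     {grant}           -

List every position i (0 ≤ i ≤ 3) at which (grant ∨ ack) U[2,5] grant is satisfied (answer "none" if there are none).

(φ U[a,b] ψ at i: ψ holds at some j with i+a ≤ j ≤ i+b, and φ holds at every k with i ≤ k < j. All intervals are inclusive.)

1, 2, 3

Evaluate at each i in [0,3]:
  i=0: ✗ (lhs fails at k=0 before rhs at j=2)
  i=1: ✓ (rhs at j=3; lhs holds on [1,2])
  i=2: ✓ (rhs at j=5; lhs holds on [2,4])
  i=3: ✓ (rhs at j=5; lhs holds on [3,4])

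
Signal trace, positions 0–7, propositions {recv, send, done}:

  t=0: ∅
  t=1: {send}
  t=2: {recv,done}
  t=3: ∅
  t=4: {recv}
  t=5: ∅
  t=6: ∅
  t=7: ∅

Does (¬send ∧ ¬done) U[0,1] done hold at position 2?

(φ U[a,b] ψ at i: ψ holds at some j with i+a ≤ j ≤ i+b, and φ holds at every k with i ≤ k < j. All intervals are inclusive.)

Holds

Need some j in [2,3] with done, and (¬send ∧ ¬done) at every k in [2,j-1].
  j=2: done holds; no prefix to check → satisfied.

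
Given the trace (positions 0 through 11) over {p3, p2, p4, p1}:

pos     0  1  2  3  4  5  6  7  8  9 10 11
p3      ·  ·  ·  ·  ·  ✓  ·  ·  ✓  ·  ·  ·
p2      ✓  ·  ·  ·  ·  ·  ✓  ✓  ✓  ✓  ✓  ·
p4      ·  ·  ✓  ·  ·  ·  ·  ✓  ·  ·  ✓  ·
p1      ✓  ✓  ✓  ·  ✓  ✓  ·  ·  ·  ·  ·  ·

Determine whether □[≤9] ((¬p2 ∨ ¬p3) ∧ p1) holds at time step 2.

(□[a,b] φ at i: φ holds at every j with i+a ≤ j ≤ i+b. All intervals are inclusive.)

Does not hold

Check ((¬p2 ∨ ¬p3) ∧ p1) at every j in [2,11]:
  j=2: true
  j=3: false
  j=4: true
  j=5: true
  j=6: false
  j=7: false
  j=8: false
  j=9: false
  j=10: false
  j=11: false
Fails at j=3 → formula fails.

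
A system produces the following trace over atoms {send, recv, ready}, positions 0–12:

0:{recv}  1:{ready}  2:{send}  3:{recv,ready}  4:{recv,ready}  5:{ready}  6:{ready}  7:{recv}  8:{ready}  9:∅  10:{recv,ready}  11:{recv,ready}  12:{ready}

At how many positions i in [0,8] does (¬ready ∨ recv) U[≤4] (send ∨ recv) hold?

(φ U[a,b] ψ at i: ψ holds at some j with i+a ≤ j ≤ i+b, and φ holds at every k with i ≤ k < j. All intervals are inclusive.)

5

Evaluate at each i in [0,8]:
  i=0: ✓ (rhs at j=0)
  i=1: ✗ (lhs fails at k=1 before rhs at j=2)
  i=2: ✓ (rhs at j=2)
  i=3: ✓ (rhs at j=3)
  i=4: ✓ (rhs at j=4)
  i=5: ✗ (lhs fails at k=5 before rhs at j=7)
  i=6: ✗ (lhs fails at k=6 before rhs at j=7)
  i=7: ✓ (rhs at j=7)
  i=8: ✗ (lhs fails at k=8 before rhs at j=10)
Positions where it holds: {0, 2, 3, 4, 7} → 5.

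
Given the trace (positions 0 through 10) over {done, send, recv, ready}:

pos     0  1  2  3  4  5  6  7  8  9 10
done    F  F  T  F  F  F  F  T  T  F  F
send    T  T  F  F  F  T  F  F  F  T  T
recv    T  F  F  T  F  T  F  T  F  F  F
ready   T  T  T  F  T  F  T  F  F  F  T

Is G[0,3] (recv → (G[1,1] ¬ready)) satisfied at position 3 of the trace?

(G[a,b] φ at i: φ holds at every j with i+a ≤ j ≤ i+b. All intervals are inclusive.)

Check (recv → (G[1,1] ¬ready)) at every j in [3,6]:
  j=3: antecedent true; consequent fails at 4 → ✗
  j=4: antecedent false → ✓
  j=5: antecedent true; consequent fails at 6 → ✗
  j=6: antecedent false → ✓
Fails at j=3 → formula fails.

No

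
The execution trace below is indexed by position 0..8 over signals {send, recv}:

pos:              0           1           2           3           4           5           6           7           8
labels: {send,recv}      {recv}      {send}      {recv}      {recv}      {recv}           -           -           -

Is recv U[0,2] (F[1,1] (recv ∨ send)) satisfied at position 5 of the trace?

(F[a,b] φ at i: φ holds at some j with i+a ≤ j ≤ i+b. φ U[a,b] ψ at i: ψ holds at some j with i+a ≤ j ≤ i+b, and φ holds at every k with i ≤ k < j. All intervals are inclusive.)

Need some j in [5,7] with F[1,1] (recv ∨ send), and recv at every k in [5,j-1].
  j=5: F[1,1] (recv ∨ send) — fails (none in [6,6]).
  j=6: F[1,1] (recv ∨ send) — fails (none in [7,7]).
  j=7: F[1,1] (recv ∨ send) — fails (none in [8,8]).
No j in the window works → until fails.

False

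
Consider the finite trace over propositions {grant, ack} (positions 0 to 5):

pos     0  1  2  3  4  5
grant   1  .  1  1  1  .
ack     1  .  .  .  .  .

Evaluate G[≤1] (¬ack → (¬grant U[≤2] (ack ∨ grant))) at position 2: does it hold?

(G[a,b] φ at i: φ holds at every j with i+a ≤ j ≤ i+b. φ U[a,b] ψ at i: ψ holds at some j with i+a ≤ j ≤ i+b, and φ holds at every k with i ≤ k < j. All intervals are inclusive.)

Yes

Check (¬ack → (¬grant U[≤2] (ack ∨ grant))) at every j in [2,3]:
  j=2: antecedent true; consequent holds → ✓
  j=3: antecedent true; consequent holds → ✓
All positions satisfy it → formula holds.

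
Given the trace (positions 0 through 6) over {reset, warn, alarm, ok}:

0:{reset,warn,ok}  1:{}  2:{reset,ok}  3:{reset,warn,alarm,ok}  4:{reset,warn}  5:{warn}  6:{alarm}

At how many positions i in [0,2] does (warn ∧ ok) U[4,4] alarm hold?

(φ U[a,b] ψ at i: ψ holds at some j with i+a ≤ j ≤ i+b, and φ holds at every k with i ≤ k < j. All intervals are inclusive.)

Evaluate at each i in [0,2]:
  i=0: ✗ (no rhs in [4,4])
  i=1: ✗ (no rhs in [5,5])
  i=2: ✗ (lhs fails at k=2 before rhs at j=6)
Positions where it holds: {} → 0.

0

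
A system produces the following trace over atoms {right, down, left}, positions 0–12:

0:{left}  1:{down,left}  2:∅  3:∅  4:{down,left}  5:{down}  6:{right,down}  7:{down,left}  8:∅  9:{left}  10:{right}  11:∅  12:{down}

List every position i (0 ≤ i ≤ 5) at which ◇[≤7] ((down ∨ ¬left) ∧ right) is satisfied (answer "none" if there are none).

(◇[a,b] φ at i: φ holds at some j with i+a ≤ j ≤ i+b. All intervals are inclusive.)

Evaluate at each i in [0,5]:
  i=0: ✓ (witness j=6)
  i=1: ✓ (witness j=6)
  i=2: ✓ (witness j=6)
  i=3: ✓ (witness j=6)
  i=4: ✓ (witness j=6)
  i=5: ✓ (witness j=6)

0, 1, 2, 3, 4, 5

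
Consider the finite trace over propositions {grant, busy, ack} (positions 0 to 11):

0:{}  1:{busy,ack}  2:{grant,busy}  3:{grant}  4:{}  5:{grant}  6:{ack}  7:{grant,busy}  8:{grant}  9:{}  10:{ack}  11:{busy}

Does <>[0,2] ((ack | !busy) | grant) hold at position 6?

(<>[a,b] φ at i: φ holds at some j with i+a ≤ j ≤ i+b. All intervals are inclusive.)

Holds

Check ((ack | !busy) | grant) at each j in [6,8]:
  j=6: true
  j=7: true
  j=8: true
Found at j=6 → formula holds.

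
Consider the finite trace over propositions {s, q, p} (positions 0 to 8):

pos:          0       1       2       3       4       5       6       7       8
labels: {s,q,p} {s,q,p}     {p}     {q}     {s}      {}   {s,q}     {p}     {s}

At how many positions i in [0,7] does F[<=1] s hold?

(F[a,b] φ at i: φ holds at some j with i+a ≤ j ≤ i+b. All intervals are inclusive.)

Evaluate at each i in [0,7]:
  i=0: ✓ (witness j=0)
  i=1: ✓ (witness j=1)
  i=2: ✗ (none in [2,3])
  i=3: ✓ (witness j=4)
  i=4: ✓ (witness j=4)
  i=5: ✓ (witness j=6)
  i=6: ✓ (witness j=6)
  i=7: ✓ (witness j=8)
Positions where it holds: {0, 1, 3, 4, 5, 6, 7} → 7.

7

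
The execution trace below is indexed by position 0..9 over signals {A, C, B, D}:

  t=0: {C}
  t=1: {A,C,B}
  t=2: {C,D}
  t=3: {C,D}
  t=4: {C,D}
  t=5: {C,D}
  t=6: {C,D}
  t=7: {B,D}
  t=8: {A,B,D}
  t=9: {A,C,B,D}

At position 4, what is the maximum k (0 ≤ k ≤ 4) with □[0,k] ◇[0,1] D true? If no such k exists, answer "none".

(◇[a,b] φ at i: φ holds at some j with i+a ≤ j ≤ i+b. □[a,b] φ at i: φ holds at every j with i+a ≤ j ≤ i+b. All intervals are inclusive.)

4

◇[0,1] D must hold from j=4 onward; find where it first fails.
  j=4: holds
  j=5: holds
  j=6: holds
  j=7: holds
  j=8: holds
Holds through j=8; largest k = 4.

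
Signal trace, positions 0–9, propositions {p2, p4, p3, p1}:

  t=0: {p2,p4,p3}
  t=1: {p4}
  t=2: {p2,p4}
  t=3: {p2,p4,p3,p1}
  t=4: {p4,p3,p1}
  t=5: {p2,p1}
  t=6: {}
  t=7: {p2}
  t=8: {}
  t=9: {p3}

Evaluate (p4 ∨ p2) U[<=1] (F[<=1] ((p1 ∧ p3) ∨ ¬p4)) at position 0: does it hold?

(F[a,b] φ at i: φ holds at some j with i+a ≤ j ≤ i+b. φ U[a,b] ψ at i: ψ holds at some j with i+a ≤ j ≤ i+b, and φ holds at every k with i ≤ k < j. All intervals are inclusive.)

Need some j in [0,1] with F[<=1] ((p1 ∧ p3) ∨ ¬p4), and (p4 ∨ p2) at every k in [0,j-1].
  j=0: F[<=1] ((p1 ∧ p3) ∨ ¬p4) — fails (none in [0,1]).
  j=1: F[<=1] ((p1 ∧ p3) ∨ ¬p4) — fails (none in [1,2]).
No j in the window works → until fails.

Does not hold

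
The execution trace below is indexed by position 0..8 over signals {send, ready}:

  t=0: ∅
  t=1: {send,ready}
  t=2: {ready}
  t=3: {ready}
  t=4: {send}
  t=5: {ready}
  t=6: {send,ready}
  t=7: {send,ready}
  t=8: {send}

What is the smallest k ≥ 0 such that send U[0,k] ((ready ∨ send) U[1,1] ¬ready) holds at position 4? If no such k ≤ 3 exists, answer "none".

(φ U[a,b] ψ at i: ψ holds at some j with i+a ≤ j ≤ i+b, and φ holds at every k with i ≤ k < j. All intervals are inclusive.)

none

Need earliest j ≥ 4 with ((ready ∨ send) U[1,1] ¬ready), and send at every k in [4,j-1].
  j=4: rhs fails.
  j=5: rhs fails.
  j=6: rhs fails.
  j=7: rhs holds but lhs fails at k=5.
No witness within the range → none.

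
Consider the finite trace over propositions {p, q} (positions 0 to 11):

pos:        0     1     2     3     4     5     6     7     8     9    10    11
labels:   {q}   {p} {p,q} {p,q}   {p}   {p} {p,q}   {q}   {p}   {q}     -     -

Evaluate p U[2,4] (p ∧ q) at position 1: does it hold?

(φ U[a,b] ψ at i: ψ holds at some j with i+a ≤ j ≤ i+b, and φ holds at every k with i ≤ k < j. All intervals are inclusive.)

Need some j in [3,5] with (p ∧ q), and p at every k in [1,j-1].
  j=3: (p ∧ q) holds; p holds at every k in [1,2] → satisfied.

Yes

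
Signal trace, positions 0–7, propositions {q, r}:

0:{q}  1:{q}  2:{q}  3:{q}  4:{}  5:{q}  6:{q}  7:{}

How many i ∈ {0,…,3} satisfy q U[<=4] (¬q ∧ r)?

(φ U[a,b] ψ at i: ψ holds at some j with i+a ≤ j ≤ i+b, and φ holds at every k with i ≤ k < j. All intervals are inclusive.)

0

Evaluate at each i in [0,3]:
  i=0: ✗ (no rhs in [0,4])
  i=1: ✗ (no rhs in [1,5])
  i=2: ✗ (no rhs in [2,6])
  i=3: ✗ (no rhs in [3,7])
Positions where it holds: {} → 0.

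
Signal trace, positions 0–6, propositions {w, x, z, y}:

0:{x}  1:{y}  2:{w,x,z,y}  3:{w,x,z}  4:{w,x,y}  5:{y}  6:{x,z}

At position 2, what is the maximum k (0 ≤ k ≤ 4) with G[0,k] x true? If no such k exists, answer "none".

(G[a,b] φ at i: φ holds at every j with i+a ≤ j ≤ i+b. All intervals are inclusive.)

x must hold from j=2 onward; find where it first fails.
  j=2: holds
  j=3: holds
  j=4: holds
  j=5: fails
Holds on [2,4], so largest k = 2.

2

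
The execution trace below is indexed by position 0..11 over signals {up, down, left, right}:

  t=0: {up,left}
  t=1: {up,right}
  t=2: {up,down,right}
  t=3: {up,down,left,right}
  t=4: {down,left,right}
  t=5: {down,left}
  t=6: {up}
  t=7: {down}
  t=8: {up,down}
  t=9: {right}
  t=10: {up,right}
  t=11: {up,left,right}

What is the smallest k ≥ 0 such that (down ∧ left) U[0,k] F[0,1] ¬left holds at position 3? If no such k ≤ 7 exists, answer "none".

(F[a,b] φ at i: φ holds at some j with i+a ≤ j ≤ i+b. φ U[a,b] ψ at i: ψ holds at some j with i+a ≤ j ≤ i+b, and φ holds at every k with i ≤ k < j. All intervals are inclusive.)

Need earliest j ≥ 3 with F[0,1] ¬left, and (down ∧ left) at every k in [3,j-1].
  j=3: rhs fails.
  j=4: rhs fails.
  j=5: rhs holds; lhs holds on [3,4]. k = 2.

2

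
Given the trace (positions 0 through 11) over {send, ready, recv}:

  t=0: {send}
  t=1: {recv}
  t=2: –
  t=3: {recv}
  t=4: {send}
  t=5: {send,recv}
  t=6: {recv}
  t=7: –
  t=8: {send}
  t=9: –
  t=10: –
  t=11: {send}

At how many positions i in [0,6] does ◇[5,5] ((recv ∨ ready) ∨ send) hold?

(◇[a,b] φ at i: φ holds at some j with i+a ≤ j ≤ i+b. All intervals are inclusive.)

Evaluate at each i in [0,6]:
  i=0: ✓ (witness j=5)
  i=1: ✓ (witness j=6)
  i=2: ✗ (none in [7,7])
  i=3: ✓ (witness j=8)
  i=4: ✗ (none in [9,9])
  i=5: ✗ (none in [10,10])
  i=6: ✓ (witness j=11)
Positions where it holds: {0, 1, 3, 6} → 4.

4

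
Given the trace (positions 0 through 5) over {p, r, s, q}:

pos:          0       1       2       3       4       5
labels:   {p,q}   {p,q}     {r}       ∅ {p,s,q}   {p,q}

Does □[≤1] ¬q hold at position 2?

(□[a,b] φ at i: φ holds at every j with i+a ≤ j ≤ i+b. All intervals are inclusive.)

Check ¬q at every j in [2,3]:
  j=2: true
  j=3: true
All positions satisfy it → formula holds.

Yes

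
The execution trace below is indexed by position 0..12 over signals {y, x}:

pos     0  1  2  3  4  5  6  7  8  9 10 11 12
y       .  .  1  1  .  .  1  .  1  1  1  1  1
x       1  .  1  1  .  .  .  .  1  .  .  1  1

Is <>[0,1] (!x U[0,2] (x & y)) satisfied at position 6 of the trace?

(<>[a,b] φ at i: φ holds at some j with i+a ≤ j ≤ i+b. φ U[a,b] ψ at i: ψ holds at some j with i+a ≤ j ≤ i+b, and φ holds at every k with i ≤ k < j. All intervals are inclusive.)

Check (!x U[0,2] (x & y)) at each j in [6,7]:
  j=6: holds
  j=7: holds
Found at j=6 → formula holds.

True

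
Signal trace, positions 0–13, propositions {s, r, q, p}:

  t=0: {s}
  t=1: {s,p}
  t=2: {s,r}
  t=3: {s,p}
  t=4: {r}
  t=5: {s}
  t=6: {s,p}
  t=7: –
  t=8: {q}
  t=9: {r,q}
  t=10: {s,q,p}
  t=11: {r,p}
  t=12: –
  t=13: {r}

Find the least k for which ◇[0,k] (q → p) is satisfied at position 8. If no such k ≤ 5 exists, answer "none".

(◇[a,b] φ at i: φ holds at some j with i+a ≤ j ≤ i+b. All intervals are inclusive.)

2

Scan j = 8,9,… for (q → p):
  j=8: fails
  j=9: fails
  j=10: holds
First hit at j=10, so smallest k = 10-8 = 2.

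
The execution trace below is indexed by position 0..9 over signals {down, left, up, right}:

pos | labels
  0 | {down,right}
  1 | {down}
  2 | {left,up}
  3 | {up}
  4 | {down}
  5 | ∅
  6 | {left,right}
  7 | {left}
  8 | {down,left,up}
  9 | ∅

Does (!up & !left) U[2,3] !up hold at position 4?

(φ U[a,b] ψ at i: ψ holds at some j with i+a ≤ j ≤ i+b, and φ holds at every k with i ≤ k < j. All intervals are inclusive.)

Yes

Need some j in [6,7] with !up, and (!up & !left) at every k in [4,j-1].
  j=6: !up holds; (!up & !left) holds at every k in [4,5] → satisfied.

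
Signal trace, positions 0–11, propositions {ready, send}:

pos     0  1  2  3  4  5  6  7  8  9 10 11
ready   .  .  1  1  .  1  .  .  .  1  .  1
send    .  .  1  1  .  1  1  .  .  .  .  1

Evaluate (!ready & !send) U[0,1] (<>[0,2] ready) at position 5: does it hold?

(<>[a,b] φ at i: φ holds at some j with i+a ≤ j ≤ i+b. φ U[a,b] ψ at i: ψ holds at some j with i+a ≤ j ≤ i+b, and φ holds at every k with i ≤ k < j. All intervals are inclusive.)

Need some j in [5,6] with <>[0,2] ready, and (!ready & !send) at every k in [5,j-1].
  j=5: <>[0,2] ready holds; no prefix to check → satisfied.

True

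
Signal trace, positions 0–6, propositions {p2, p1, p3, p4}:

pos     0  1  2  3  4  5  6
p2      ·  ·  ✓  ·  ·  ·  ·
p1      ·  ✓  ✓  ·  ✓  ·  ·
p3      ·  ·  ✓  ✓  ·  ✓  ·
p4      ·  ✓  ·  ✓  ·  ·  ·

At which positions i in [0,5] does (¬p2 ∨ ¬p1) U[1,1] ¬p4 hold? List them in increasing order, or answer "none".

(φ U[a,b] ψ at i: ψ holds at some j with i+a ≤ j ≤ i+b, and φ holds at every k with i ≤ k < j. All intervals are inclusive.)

1, 3, 4, 5

Evaluate at each i in [0,5]:
  i=0: ✗ (no rhs in [1,1])
  i=1: ✓ (rhs at j=2; lhs holds on [1,1])
  i=2: ✗ (no rhs in [3,3])
  i=3: ✓ (rhs at j=4; lhs holds on [3,3])
  i=4: ✓ (rhs at j=5; lhs holds on [4,4])
  i=5: ✓ (rhs at j=6; lhs holds on [5,5])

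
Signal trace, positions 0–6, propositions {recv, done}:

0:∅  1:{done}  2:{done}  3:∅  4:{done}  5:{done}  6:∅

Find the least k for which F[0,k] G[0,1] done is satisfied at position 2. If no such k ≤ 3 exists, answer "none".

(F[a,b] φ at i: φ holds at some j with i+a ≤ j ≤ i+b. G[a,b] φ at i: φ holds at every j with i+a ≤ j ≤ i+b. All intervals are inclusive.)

2

Scan j = 2,3,… for G[0,1] done:
  j=2: fails
  j=3: fails
  j=4: holds
First hit at j=4, so smallest k = 4-2 = 2.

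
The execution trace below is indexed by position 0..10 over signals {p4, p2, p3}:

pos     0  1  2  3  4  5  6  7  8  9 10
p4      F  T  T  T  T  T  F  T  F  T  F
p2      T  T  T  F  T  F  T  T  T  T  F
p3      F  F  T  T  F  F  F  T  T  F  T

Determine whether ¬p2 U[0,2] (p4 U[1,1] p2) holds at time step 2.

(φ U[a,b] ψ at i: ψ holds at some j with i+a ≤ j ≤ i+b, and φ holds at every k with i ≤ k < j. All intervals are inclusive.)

Need some j in [2,4] with (p4 U[1,1] p2), and ¬p2 at every k in [2,j-1].
  j=2: (p4 U[1,1] p2) — fails.
  j=3: (p4 U[1,1] p2) holds, but ¬p2 fails at k=2 → not this j.
  j=4: (p4 U[1,1] p2) — fails.
No j in the window works → until fails.

Does not hold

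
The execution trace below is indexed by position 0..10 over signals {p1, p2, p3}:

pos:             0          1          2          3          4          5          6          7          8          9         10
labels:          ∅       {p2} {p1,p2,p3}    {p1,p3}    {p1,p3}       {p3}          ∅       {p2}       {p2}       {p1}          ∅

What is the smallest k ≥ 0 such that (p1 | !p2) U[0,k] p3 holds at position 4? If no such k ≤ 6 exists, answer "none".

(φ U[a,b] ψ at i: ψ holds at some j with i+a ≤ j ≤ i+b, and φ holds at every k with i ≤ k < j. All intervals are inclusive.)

Need earliest j ≥ 4 with p3, and (p1 | !p2) at every k in [4,j-1].
  j=4: rhs holds (empty prefix). k = 0.

0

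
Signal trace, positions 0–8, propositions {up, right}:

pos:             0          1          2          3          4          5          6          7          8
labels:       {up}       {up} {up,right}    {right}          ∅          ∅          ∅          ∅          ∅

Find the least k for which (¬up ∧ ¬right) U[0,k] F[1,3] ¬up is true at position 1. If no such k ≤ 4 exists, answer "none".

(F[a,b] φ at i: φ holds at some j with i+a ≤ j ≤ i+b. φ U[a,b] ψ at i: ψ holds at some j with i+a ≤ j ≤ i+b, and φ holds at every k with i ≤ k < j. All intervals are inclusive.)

0

Need earliest j ≥ 1 with F[1,3] ¬up, and (¬up ∧ ¬right) at every k in [1,j-1].
  j=1: rhs holds (empty prefix). k = 0.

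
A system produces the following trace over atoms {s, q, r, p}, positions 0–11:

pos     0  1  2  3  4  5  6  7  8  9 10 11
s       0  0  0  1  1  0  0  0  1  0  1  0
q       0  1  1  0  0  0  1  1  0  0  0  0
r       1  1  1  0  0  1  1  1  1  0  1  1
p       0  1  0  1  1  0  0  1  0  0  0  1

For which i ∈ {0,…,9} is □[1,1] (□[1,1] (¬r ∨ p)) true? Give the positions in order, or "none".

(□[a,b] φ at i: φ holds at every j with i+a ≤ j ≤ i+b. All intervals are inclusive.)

1, 2, 5, 7, 9

Evaluate at each i in [0,9]:
  i=0: ✗ (fails at j=1)
  i=1: ✓ (all of [2,2])
  i=2: ✓ (all of [3,3])
  i=3: ✗ (fails at j=4)
  i=4: ✗ (fails at j=5)
  i=5: ✓ (all of [6,6])
  i=6: ✗ (fails at j=7)
  i=7: ✓ (all of [8,8])
  i=8: ✗ (fails at j=9)
  i=9: ✓ (all of [10,10])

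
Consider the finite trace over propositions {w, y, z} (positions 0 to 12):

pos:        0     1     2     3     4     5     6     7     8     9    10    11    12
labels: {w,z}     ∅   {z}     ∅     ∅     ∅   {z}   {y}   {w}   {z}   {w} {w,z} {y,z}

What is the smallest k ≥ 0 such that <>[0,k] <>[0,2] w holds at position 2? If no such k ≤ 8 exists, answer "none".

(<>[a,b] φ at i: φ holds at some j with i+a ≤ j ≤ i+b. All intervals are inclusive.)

4

Scan j = 2,3,… for <>[0,2] w:
  j=2: fails
  j=3: fails
  j=4: fails
  j=5: fails
  j=6: holds
First hit at j=6, so smallest k = 6-2 = 4.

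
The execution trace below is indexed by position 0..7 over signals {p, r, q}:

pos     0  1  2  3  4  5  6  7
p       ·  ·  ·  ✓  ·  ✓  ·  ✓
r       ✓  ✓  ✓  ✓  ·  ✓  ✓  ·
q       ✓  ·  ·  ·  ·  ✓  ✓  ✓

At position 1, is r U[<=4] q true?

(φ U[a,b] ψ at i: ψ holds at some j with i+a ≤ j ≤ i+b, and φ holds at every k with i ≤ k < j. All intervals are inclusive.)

Need some j in [1,5] with q, and r at every k in [1,j-1].
  j=1: q false.
  j=2: q false.
  j=3: q false.
  j=4: q false.
  j=5: q holds, but r fails at k=4 → not this j.
No j in the window works → until fails.

Does not hold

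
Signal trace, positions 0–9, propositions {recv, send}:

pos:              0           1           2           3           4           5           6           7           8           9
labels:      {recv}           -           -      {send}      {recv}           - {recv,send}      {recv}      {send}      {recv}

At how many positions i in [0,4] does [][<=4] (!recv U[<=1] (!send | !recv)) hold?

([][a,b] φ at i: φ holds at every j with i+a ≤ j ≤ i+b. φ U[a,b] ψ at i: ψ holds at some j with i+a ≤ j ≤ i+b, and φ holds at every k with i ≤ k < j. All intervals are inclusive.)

Evaluate at each i in [0,4]:
  i=0: ✓ (all of [0,4])
  i=1: ✓ (all of [1,5])
  i=2: ✗ (fails at j=6)
  i=3: ✗ (fails at j=6)
  i=4: ✗ (fails at j=6)
Positions where it holds: {0, 1} → 2.

2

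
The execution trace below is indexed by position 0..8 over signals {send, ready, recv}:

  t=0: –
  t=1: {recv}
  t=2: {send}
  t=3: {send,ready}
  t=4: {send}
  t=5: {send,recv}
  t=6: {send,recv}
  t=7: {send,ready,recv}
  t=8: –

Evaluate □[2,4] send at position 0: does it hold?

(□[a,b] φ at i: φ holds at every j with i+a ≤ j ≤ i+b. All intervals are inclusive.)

Yes

Check send at every j in [2,4]:
  j=2: true
  j=3: true
  j=4: true
All positions satisfy it → formula holds.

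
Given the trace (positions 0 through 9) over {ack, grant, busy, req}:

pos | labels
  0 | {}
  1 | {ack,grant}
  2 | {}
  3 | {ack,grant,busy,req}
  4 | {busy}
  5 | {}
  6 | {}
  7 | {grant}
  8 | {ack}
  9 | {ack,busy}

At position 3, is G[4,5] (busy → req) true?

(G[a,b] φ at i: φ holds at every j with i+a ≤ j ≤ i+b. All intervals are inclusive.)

Check (busy → req) at every j in [7,8]:
  j=7: antecedent false → ✓
  j=8: antecedent false → ✓
All positions satisfy it → formula holds.

Yes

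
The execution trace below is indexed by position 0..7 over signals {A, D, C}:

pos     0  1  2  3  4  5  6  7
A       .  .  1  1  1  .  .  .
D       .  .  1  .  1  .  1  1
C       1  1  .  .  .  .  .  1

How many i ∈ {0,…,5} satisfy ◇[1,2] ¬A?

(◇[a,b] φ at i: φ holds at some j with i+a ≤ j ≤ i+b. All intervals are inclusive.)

4

Evaluate at each i in [0,5]:
  i=0: ✓ (witness j=1)
  i=1: ✗ (none in [2,3])
  i=2: ✗ (none in [3,4])
  i=3: ✓ (witness j=5)
  i=4: ✓ (witness j=5)
  i=5: ✓ (witness j=6)
Positions where it holds: {0, 3, 4, 5} → 4.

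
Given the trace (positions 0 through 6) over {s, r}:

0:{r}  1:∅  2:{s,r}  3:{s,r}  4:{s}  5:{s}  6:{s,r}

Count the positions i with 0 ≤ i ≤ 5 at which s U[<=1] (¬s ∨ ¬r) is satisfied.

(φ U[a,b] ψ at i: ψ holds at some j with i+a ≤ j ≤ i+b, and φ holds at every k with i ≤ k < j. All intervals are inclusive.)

5

Evaluate at each i in [0,5]:
  i=0: ✓ (rhs at j=0)
  i=1: ✓ (rhs at j=1)
  i=2: ✗ (no rhs in [2,3])
  i=3: ✓ (rhs at j=4; lhs holds on [3,3])
  i=4: ✓ (rhs at j=4)
  i=5: ✓ (rhs at j=5)
Positions where it holds: {0, 1, 3, 4, 5} → 5.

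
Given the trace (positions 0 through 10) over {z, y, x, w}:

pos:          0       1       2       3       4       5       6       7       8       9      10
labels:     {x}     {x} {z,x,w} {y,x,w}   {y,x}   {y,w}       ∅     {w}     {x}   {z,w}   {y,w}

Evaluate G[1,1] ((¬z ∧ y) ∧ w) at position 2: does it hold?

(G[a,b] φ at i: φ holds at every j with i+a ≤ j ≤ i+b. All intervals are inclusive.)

Holds

Check ((¬z ∧ y) ∧ w) at every j in [3,3]:
  j=3: true
All positions satisfy it → formula holds.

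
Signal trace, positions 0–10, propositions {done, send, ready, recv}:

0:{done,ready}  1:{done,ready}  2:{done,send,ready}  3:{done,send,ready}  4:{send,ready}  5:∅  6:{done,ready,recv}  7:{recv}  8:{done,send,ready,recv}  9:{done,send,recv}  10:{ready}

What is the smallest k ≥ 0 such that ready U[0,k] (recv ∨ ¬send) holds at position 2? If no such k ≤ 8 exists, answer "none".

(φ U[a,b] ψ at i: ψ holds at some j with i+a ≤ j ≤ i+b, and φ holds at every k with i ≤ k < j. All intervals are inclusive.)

3

Need earliest j ≥ 2 with (recv ∨ ¬send), and ready at every k in [2,j-1].
  j=2: rhs fails.
  j=3: rhs fails.
  j=4: rhs fails.
  j=5: rhs holds; lhs holds on [2,4]. k = 3.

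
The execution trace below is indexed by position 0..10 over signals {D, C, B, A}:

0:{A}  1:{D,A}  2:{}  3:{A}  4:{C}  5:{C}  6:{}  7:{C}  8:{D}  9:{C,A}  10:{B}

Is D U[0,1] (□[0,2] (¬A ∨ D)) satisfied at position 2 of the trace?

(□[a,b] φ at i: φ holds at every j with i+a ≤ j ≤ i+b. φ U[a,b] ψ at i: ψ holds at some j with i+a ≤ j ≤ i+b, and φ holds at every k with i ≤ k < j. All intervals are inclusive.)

Need some j in [2,3] with □[0,2] (¬A ∨ D), and D at every k in [2,j-1].
  j=2: □[0,2] (¬A ∨ D) — fails at 3.
  j=3: □[0,2] (¬A ∨ D) — fails at 3.
No j in the window works → until fails.

Does not hold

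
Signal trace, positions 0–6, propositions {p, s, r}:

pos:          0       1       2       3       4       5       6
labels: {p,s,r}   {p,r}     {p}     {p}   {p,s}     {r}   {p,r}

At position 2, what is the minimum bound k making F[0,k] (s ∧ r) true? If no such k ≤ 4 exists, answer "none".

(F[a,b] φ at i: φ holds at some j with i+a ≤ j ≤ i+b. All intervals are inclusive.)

Scan j = 2,3,… for (s ∧ r):
  j=2: fails
  j=3: fails
  j=4: fails
  j=5: fails
  j=6: fails
No j in [2,6] satisfies it → none.

none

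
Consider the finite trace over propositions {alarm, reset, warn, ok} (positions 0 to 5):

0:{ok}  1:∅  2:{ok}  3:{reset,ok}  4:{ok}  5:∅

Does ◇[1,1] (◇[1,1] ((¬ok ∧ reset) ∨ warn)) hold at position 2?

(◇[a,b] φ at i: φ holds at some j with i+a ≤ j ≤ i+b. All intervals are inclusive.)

False

Check ◇[1,1] ((¬ok ∧ reset) ∨ warn) at each j in [3,3]:
  j=3: fails (none in [4,4])
No position in the window satisfies it → formula fails.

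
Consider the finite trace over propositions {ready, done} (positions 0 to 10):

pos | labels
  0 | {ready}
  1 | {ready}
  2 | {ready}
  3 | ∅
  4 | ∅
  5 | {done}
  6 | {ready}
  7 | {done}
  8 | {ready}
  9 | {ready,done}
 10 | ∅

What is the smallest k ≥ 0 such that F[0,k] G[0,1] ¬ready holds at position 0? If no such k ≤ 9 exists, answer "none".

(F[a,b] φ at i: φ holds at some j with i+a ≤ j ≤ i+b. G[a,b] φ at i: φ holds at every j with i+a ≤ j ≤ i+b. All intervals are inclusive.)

3

Scan j = 0,1,… for G[0,1] ¬ready:
  j=0: fails
  j=1: fails
  j=2: fails
  j=3: holds
First hit at j=3, so smallest k = 3-0 = 3.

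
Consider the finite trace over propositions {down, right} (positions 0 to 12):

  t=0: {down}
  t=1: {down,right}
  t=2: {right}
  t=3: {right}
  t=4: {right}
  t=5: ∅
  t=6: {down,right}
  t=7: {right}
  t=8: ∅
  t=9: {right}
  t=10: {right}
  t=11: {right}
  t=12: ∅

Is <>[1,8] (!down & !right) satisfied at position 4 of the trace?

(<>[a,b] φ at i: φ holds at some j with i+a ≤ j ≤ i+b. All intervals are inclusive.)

Yes

Check (!down & !right) at each j in [5,12]:
  j=5: true
  j=6: false
  j=7: false
  j=8: true
  j=9: false
  j=10: false
  j=11: false
  j=12: true
Found at j=5 → formula holds.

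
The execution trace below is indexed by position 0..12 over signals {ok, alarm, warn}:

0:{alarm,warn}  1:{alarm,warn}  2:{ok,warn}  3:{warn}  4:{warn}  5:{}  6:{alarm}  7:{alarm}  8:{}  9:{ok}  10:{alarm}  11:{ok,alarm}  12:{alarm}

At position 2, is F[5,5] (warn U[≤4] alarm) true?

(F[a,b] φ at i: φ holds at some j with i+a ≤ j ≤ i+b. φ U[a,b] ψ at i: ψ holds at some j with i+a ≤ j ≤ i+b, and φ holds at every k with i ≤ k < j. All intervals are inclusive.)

Holds

Check (warn U[≤4] alarm) at each j in [7,7]:
  j=7: holds
Found at j=7 → formula holds.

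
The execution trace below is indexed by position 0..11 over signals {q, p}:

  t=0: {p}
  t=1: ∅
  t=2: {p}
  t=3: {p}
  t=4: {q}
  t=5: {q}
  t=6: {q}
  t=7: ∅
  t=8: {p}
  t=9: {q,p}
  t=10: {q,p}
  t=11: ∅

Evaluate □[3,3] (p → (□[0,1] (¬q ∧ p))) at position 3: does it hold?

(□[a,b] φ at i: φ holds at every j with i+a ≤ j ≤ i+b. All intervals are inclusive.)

Check (p → (□[0,1] (¬q ∧ p))) at every j in [6,6]:
  j=6: antecedent false → ✓
All positions satisfy it → formula holds.

True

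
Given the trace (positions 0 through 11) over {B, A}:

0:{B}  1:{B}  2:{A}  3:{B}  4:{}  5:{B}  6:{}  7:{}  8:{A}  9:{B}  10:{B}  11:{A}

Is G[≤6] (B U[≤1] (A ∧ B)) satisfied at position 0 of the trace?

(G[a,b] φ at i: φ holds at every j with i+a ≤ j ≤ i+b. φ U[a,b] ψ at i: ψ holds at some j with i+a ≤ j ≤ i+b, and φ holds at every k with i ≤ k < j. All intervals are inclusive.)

Check (B U[≤1] (A ∧ B)) at every j in [0,6]:
  j=0: fails
  j=1: fails
  j=2: fails
  j=3: fails
  j=4: fails
  j=5: fails
  j=6: fails
Fails at j=0 → formula fails.

No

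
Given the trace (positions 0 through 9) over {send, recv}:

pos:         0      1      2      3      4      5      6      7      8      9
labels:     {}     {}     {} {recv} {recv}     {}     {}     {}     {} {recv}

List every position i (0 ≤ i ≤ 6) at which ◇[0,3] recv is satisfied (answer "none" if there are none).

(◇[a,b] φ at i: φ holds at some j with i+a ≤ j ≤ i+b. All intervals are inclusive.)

Evaluate at each i in [0,6]:
  i=0: ✓ (witness j=3)
  i=1: ✓ (witness j=3)
  i=2: ✓ (witness j=3)
  i=3: ✓ (witness j=3)
  i=4: ✓ (witness j=4)
  i=5: ✗ (none in [5,8])
  i=6: ✓ (witness j=9)

0, 1, 2, 3, 4, 6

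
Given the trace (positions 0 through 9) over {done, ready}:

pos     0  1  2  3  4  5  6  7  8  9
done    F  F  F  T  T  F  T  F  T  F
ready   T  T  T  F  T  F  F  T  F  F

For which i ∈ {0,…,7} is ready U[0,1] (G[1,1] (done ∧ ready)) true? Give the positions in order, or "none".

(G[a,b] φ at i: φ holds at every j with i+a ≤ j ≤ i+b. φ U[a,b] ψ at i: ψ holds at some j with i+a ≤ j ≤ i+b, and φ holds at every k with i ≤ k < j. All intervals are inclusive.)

Evaluate at each i in [0,7]:
  i=0: ✗ (no rhs in [0,1])
  i=1: ✗ (no rhs in [1,2])
  i=2: ✓ (rhs at j=3; lhs holds on [2,2])
  i=3: ✓ (rhs at j=3)
  i=4: ✗ (no rhs in [4,5])
  i=5: ✗ (no rhs in [5,6])
  i=6: ✗ (no rhs in [6,7])
  i=7: ✗ (no rhs in [7,8])

2, 3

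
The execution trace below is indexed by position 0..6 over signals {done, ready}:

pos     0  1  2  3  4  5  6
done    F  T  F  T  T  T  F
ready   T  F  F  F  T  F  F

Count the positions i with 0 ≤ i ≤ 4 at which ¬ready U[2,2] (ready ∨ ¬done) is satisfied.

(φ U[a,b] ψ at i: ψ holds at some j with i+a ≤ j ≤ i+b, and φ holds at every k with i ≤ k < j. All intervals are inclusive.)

1

Evaluate at each i in [0,4]:
  i=0: ✗ (lhs fails at k=0 before rhs at j=2)
  i=1: ✗ (no rhs in [3,3])
  i=2: ✓ (rhs at j=4; lhs holds on [2,3])
  i=3: ✗ (no rhs in [5,5])
  i=4: ✗ (lhs fails at k=4 before rhs at j=6)
Positions where it holds: {2} → 1.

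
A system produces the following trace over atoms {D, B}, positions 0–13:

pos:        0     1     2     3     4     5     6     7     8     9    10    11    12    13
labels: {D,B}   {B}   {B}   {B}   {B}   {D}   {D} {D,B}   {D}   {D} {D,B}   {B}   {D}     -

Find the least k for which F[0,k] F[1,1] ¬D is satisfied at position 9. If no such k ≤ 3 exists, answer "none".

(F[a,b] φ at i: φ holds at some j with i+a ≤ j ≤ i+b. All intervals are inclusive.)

1

Scan j = 9,10,… for F[1,1] ¬D:
  j=9: fails
  j=10: holds
First hit at j=10, so smallest k = 10-9 = 1.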